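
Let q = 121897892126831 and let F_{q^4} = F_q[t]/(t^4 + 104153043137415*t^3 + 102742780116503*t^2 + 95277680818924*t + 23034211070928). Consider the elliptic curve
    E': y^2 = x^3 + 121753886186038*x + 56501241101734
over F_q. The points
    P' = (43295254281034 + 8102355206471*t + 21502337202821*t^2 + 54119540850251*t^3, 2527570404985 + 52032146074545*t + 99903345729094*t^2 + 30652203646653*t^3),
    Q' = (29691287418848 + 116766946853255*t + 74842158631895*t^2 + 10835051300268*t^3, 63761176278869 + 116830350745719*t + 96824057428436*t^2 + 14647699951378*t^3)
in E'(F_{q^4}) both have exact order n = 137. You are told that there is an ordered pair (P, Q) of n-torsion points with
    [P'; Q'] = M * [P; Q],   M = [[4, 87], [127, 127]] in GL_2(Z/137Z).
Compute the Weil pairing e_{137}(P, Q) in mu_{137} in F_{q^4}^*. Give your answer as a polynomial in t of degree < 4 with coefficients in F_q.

17150789135501 + 92071757353790*t + 79554960019106*t^2 + 119920760408323*t^3

Alternating bilinearity on E[137] (values in mu_{137} in F_{121897892126831^4}) gives e(P',Q') = e(P,Q)^det(M).
So e_{137}(P,Q) = e_{137}(P',Q')^{120}, since 8*120 = 1 mod 137.
Build f_{137,P'} and f_{137,Q'} via the 8-bit ladder of 137=10001001_2; evaluate at shifted divisors; quotient in F_{121897892126831^4}.
e_{137}(P',Q') = 7571021963237 + 98684544885671*t + 63852998891730*t^2 + 47904360984188*t^3.
Finally e_{137}(P,Q) = 17150789135501 + 92071757353790*t + 79554960019106*t^2 + 119920760408323*t^3.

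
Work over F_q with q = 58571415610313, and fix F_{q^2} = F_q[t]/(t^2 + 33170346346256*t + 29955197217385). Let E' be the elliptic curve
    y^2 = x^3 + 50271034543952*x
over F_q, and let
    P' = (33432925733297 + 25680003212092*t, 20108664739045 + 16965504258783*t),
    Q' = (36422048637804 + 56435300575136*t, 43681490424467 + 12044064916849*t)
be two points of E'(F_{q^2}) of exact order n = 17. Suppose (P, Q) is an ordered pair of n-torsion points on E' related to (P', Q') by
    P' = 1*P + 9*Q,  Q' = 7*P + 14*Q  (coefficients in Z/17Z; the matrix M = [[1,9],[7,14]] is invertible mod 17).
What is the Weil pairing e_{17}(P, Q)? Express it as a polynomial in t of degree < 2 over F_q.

21786814911822 + 55393550248889*t

Under M = [[1,9],[7,14]] in GL_2(Z/17), e_{17}(P',Q') = e_{17}(P,Q)^(1*14-9*7 mod 17).
Inverting 2 mod 17: 9. Thus e_{17}(P,Q) = e(P',Q')^{9}.
5-bit Miller (10001) on E'/F_{58571415610313} with a'=50271034543952, b'=0: accumulate tangent/chord ratios at Q'+S and P'+S'.
Miller gives e_{17}(P',Q') = 13941130931203 + 10455782887288*t in F_{58571415610313^2}.
e_{17}(P,Q) = (13941130931203 + 10455782887288*t)^{9} = 21786814911822 + 55393550248889*t.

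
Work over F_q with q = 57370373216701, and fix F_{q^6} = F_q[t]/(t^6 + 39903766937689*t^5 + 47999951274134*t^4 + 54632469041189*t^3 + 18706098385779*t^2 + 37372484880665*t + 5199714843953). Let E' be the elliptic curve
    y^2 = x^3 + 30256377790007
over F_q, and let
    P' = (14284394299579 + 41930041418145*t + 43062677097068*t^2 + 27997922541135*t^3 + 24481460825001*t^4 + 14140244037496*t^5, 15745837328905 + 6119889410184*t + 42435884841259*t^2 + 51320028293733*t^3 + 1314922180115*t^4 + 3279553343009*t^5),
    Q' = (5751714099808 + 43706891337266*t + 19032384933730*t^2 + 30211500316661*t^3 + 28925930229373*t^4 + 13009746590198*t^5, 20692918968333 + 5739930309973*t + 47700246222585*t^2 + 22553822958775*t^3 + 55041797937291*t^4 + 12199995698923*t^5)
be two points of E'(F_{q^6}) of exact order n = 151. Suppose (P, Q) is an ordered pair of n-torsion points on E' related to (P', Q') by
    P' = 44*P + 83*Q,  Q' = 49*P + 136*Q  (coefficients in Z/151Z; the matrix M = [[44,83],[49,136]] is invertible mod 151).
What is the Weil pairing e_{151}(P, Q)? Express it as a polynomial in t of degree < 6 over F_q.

1498354006833 + 2934017933823*t + 1904266996615*t^2 + 16809431656198*t^3 + 34482372612178*t^4 + 11177863763891*t^5

e_{151} is bilinear + alternating on E[151], so e_{151}(44*P + 83*Q, 49*P + 136*Q) = e_{151}(P,Q)^(44*136-83*49).
44*136 - 83*49 = 1917; reduced mod 151: det = 105, inverse 128.
Double-and-add over 10010111: 8-1 doublings, 5-1 additions; each step l_{T,T}/v_{2T} or l_{T,P'}/v at Q'+S for random S.
So e_{151}(P',Q') = 56631926083321 + 33325029166557*t + 24641100905022*t^2 + 26851186418560*t^3 + 50096379945578*t^4 + 53855539578407*t^5.
e_{151}(P,Q) = (56631926083321 + 33325029166557*t + 24641100905022*t^2 + 26851186418560*t^3 + 50096379945578*t^4 + 53855539578407*t^5)^{128} = 1498354006833 + 2934017933823*t + 1904266996615*t^2 + 16809431656198*t^3 + 34482372612178*t^4 + 11177863763891*t^5.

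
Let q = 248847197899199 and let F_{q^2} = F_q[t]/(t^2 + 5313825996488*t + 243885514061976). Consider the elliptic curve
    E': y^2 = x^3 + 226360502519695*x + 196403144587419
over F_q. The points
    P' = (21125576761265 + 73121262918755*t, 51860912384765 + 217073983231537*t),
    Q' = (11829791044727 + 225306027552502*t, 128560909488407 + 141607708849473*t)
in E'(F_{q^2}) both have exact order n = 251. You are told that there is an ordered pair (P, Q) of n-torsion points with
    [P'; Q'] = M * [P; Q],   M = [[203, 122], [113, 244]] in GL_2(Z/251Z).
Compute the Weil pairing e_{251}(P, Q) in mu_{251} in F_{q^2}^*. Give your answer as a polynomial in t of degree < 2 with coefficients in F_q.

Under M = [[203,122],[113,244]] in GL_2(Z/251), e_{251}(P',Q') = e_{251}(P,Q)^(203*244-122*113 mod 251).
det M = 203*244 - 122*113 = 35746 = 104 (mod 251); 104^{-1} = 70 (mod 251).
Build f_{251,P'} and f_{251,Q'} via the 8-bit ladder of 251=11111011_2; evaluate at shifted divisors; quotient in F_{248847197899199^2}.
Miller gives e_{251}(P',Q') = 228199033631817 + 41398755362085*t in F_{248847197899199^2}.
e_{251}(P,Q) = (228199033631817 + 41398755362085*t)^{70} = 95276693256895 + 97177604455707*t.

95276693256895 + 97177604455707*t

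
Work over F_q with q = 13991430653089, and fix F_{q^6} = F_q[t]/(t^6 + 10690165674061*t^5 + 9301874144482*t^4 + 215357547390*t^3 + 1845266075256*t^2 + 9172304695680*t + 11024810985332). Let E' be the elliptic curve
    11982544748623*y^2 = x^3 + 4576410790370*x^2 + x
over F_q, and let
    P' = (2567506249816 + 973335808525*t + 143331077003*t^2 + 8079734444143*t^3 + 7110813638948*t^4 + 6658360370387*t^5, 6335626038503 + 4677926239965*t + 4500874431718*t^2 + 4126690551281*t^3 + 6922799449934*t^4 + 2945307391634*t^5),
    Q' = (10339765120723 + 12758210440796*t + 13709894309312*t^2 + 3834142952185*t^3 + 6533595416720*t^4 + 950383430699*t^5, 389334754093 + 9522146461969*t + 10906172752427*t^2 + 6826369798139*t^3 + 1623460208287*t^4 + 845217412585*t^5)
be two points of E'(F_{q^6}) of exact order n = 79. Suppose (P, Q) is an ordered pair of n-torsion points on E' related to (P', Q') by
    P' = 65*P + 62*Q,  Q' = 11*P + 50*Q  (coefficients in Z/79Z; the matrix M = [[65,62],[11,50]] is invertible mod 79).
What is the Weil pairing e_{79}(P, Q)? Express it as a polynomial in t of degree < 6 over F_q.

12023526410452 + 11239848687676*t + 2301778985337*t^2 + 9139906301536*t^3 + 8593138528862*t^4 + 8342109754809*t^5

Alternating bilinearity on E[79] (values in mu_{79} in F_{13991430653089^6}) gives e(P',Q') = e(P,Q)^det(M).
So e_{79}(P,Q) = e_{79}(P',Q')^{2}, since 40*2 = 1 mod 79.
Undo Montgomery via alpha=10916854312063, beta=6189998771822: (a',b')=(3956884262103,9439005140643) over F_{13991430653089}.
Double-and-add over 1001111: 7-1 doublings, 5-1 additions; each step l_{T,T}/v_{2T} or l_{T,P'}/v at Q'+S for random S.
So e_{79}(P',Q') = 6325585529582 + 4187373761809*t + 13783629293439*t^2 + 10429309338936*t^3 + 7418415219846*t^4 + 557959040579*t^5.
e_{79}(P,Q) = (6325585529582 + 4187373761809*t + 13783629293439*t^2 + 10429309338936*t^3 + 7418415219846*t^4 + 557959040579*t^5)^{2} = 12023526410452 + 11239848687676*t + 2301778985337*t^2 + 9139906301536*t^3 + 8593138528862*t^4 + 8342109754809*t^5.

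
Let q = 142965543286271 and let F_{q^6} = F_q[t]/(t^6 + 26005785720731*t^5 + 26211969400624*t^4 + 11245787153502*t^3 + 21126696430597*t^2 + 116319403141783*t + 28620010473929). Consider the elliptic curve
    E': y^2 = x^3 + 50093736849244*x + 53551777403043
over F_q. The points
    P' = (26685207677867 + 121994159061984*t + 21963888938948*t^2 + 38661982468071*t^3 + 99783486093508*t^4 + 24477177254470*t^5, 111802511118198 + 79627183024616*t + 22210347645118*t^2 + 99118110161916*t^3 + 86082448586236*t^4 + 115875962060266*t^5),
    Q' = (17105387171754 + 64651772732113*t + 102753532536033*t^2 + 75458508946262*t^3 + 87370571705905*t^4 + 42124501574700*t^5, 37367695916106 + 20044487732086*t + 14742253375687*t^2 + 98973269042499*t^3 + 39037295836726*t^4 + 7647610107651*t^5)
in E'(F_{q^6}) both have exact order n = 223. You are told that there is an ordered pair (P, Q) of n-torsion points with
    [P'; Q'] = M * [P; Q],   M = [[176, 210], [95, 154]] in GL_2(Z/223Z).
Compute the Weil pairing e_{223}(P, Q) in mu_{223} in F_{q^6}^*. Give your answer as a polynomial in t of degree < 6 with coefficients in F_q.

11046235368488 + 13022042882831*t + 89450444414744*t^2 + 137407287429959*t^3 + 122915098992608*t^4 + 6523958865439*t^5

Alternating bilinearity on E[223] (values in mu_{223} in F_{142965543286271^6}) gives e(P',Q') = e(P,Q)^det(M).
176*154 - 210*95 = 7154; reduced mod 223: det = 18, inverse 62.
n = 223 = (11011111)_2 (8 bits, wt 7); accumulate f_{223,P'}(Q'+S)/f_{223,P'}(S) along the 7-step ladder.
Miller gives e_{223}(P',Q') = 58599689940631 + 49716250299343*t + 7907386639726*t^2 + 15886014179593*t^3 + 108681618532638*t^4 + 30343525372039*t^5 in F_{142965543286271^6}.
Thus e_{223}(P,Q) = 11046235368488 + 13022042882831*t + 89450444414744*t^2 + 137407287429959*t^3 + 122915098992608*t^4 + 6523958865439*t^5.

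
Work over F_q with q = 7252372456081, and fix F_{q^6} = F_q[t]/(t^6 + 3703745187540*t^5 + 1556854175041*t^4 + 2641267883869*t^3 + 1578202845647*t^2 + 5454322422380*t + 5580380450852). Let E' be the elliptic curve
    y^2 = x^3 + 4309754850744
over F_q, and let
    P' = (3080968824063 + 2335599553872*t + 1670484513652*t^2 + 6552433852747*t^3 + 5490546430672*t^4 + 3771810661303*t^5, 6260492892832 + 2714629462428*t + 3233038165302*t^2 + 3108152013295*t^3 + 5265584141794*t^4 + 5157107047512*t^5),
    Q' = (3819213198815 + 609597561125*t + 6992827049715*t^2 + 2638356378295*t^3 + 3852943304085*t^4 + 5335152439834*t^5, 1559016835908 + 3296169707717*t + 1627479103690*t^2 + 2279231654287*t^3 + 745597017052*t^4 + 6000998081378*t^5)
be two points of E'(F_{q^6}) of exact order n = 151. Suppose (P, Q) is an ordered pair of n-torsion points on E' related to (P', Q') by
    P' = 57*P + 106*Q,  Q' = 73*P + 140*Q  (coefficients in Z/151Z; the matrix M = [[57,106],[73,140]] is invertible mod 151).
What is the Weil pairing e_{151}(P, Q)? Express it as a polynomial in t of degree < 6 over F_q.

6080847405424 + 4297574110913*t + 6259937379988*t^2 + 5657474756708*t^3 + 1778488724513*t^4 + 5486011015285*t^5

e_{151} is bilinear + alternating on E[151], so e_{151}(57*P + 106*Q, 73*P + 140*Q) = e_{151}(P,Q)^(57*140-106*73).
det M = 57*140 - 106*73 = 242 = 91 (mod 151); 91^{-1} = 78 (mod 151).
Miller loop for e_{151} over F_{7252372456081^6}: bits of 151 = 10010111; 7 double steps + 4 add steps, l/v at each.
Miller gives e_{151}(P',Q') = 1127277459626 + 6753982460637*t + 7025208743494*t^2 + 3863726718445*t^3 + 3618665195833*t^4 + 4148929201922*t^5 in F_{7252372456081^6}.
Raise to 78: e(P,Q) = 6080847405424 + 4297574110913*t + 6259937379988*t^2 + 5657474756708*t^3 + 1778488724513*t^4 + 5486011015285*t^5 in mu_{151}.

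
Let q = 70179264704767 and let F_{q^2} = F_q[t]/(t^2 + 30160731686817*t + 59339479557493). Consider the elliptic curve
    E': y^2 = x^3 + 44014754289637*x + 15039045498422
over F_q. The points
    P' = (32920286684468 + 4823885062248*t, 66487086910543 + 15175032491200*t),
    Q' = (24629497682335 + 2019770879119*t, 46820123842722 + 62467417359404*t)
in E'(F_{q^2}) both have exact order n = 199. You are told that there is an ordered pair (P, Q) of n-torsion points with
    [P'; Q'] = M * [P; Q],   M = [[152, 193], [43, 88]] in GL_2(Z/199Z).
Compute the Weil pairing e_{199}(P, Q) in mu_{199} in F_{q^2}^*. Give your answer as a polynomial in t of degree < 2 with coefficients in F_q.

23523791684022 + 69305360682659*t

e_{199}(aP+bQ,cP+dQ) = e_{199}(P,Q)^(ad-bc); with (a,b,c,d)=(152,193,43,88) this gives the det-199 law.
Hence e(P,Q) = e(P',Q')^{80} where 80 = 102^{-1} mod 199.
Build f_{199,P'} and f_{199,Q'} via the 8-bit ladder of 199=11000111_2; evaluate at shifted divisors; quotient in F_{70179264704767^2}.
Result: e(P',Q') = 68308450026772 + 12159379387546*t.
Hence e(P,Q) = 23523791684022 + 69305360682659*t in F_{70179264704767^2}^*.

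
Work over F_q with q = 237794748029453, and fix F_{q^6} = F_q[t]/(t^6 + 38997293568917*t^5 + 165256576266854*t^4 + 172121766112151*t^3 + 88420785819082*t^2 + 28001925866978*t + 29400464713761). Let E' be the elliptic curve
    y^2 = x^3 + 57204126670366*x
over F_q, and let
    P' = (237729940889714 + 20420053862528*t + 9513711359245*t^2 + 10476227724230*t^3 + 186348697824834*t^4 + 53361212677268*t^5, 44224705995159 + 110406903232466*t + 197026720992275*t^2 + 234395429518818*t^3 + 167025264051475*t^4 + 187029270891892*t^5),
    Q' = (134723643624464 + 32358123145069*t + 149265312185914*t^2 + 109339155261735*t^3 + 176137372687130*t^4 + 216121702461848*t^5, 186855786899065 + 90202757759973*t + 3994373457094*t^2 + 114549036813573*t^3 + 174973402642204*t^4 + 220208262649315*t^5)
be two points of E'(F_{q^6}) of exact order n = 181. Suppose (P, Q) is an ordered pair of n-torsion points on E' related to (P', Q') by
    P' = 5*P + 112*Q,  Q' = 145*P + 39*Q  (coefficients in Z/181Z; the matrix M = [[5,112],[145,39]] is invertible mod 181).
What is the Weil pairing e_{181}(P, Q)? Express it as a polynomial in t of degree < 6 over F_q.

235528773286489 + 236319601749248*t + 131412573569402*t^2 + 115076291907913*t^3 + 135852256419724*t^4 + 201566588592405*t^5

e_{181} is bilinear + alternating on E[181], so e_{181}(5*P + 112*Q, 145*P + 39*Q) = e_{181}(P,Q)^(5*39-112*145).
det M = 5*39 - 112*145 = -16045 = 64 (mod 181); 64^{-1} = 99 (mod 181).
Run Miller on y^2=x^3+57204126670366*x over F_{237794748029453}: ladder 10110101 (8 bits); e = f_P(D_Q)/f_Q(D_P).
Miller gives e_{181}(P',Q') = 231376298866296 + 119708879199804*t + 113359187170588*t^2 + 192101374138563*t^3 + 169545356578511*t^4 + 234196567095378*t^5 in F_{237794748029453^6}.
Hence e(P,Q) = 235528773286489 + 236319601749248*t + 131412573569402*t^2 + 115076291907913*t^3 + 135852256419724*t^4 + 201566588592405*t^5 in F_{237794748029453^6}^*.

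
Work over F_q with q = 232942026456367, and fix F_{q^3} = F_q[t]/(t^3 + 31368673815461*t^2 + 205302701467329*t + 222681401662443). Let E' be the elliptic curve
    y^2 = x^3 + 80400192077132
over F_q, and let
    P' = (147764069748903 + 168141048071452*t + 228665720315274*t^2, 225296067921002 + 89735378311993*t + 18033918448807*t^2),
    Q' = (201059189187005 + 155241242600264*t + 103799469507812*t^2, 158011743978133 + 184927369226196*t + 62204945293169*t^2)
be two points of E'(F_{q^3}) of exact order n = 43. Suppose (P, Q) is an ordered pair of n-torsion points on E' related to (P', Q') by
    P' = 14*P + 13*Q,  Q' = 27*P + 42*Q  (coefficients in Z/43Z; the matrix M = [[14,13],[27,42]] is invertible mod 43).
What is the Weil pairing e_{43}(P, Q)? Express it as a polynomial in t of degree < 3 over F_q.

Alternating bilinearity on E[43] (values in mu_{43} in F_{232942026456367^3}) gives e(P',Q') = e(P,Q)^det(M).
14*42 - 13*27 = 237; reduced mod 43: det = 22, inverse 2.
Run Miller on y^2=x^3+80400192077132 over F_{232942026456367}: ladder 101011 (6 bits); e = f_P(D_Q)/f_Q(D_P).
f_P(D_Q)/f_Q(D_P) = 86852766241032 + 30884928860704*t + 144222449261808*t^2.
(86852766241032 + 30884928860704*t + 144222449261808*t^2)^{2} mod (232942026456367,f) = 152075908257393 + 227456402536710*t + 173536074330670*t^2.

152075908257393 + 227456402536710*t + 173536074330670*t^2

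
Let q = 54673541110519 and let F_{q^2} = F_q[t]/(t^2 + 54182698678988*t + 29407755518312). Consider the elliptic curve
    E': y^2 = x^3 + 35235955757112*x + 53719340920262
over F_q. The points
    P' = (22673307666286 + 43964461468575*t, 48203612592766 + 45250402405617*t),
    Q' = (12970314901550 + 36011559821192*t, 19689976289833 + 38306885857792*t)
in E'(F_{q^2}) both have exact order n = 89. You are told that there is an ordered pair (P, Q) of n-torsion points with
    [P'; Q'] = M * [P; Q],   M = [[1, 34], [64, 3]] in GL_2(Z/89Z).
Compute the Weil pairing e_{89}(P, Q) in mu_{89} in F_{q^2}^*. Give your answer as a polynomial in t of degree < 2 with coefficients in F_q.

Since e_{89}(P,P)=e_{89}(Q,Q)=1 and e_{89}(Q,P)=e_{89}(P,Q)^{-1}, expanding e_{89}(1*P + 34*Q,64*P + 3*Q) leaves e(P,Q)^det(M).
Hence e(P,Q) = e(P',Q')^{12} where 12 = 52^{-1} mod 89.
n = 89 = (1011001)_2 (7 bits, wt 4); accumulate f_{89,P'}(Q'+S)/f_{89,P'}(S) along the 6-step ladder.
So e_{89}(P',Q') = 40215639151423 + 29356547788202*t.
Thus e_{89}(P,Q) = 46711135855462 + 20362889759663*t.

46711135855462 + 20362889759663*t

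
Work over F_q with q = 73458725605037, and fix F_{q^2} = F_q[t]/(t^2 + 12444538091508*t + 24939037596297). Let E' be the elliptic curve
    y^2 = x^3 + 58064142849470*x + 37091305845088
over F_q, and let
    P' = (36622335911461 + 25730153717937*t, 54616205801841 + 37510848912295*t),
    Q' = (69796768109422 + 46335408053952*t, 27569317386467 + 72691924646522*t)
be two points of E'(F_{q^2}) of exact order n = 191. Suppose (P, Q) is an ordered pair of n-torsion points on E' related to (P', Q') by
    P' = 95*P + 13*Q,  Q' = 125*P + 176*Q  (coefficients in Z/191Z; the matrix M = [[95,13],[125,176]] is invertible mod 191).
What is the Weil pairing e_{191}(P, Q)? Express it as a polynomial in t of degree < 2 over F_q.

37384287379391 + 21707040562994*t

e_{191}(aP+bQ,cP+dQ) = e_{191}(P,Q)^(ad-bc); with (a,b,c,d)=(95,13,125,176) this gives the det-191 law.
Inverting 6 mod 191: 32. Thus e_{191}(P,Q) = e(P',Q')^{32}.
Build f_{191,P'} and f_{191,Q'} via the 8-bit ladder of 191=10111111_2; evaluate at shifted divisors; quotient in F_{73458725605037^2}.
e_{191}(P',Q') = 14869774298224 + 62846169964804*t.
(14869774298224 + 62846169964804*t)^{32} mod (73458725605037,f) = 37384287379391 + 21707040562994*t.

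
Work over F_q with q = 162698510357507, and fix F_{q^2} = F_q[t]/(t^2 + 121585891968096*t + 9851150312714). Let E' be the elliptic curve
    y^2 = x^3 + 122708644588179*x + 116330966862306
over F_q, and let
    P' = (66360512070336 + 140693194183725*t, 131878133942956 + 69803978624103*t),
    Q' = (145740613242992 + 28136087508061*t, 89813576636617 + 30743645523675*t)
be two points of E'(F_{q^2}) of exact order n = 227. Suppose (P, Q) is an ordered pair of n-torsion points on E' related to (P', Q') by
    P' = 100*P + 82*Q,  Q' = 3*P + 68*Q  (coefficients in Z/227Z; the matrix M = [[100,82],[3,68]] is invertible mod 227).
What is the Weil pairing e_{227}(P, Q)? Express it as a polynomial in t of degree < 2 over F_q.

Alternating bilinearity on E[227] (values in mu_{227} in F_{162698510357507^2}) gives e(P',Q') = e(P,Q)^det(M).
Inverting 198 mod 227: 180. Thus e_{227}(P,Q) = e(P',Q')^{180}.
n = 227 = (11100011)_2 (8 bits, wt 5); accumulate f_{227,P'}(Q'+S)/f_{227,P'}(S) along the 7-step ladder.
Miller gives e_{227}(P',Q') = 22584310590377 + 25702865336272*t in F_{162698510357507^2}.
Thus e_{227}(P,Q) = 40564406330498 + 80865657307972*t.

40564406330498 + 80865657307972*t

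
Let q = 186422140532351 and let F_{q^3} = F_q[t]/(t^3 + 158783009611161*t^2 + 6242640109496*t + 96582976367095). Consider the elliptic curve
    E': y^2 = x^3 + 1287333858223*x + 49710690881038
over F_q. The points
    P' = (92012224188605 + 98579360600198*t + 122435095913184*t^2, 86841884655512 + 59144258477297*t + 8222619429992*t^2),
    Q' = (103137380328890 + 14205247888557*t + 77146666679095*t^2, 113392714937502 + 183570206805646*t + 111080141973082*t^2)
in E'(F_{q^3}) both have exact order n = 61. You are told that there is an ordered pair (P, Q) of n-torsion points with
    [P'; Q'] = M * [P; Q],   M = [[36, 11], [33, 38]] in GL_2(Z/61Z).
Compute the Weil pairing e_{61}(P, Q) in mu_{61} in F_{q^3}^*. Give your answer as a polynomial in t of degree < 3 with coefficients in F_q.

Alternating bilinearity on E[61] (values in mu_{61} in F_{186422140532351^3}) gives e(P',Q') = e(P,Q)^det(M).
Inverting 29 mod 61: 40. Thus e_{61}(P,Q) = e(P',Q')^{40}.
Build f_{61,P'} and f_{61,Q'} via the 6-bit ladder of 61=111101_2; evaluate at shifted divisors; quotient in F_{186422140532351^3}.
So e_{61}(P',Q') = 2019654325125 + 133934616542790*t + 127016086154820*t^2.
Raise to 40: e(P,Q) = 35810562434198 + 22309456864212*t + 169030027766375*t^2 in mu_{61}.

35810562434198 + 22309456864212*t + 169030027766375*t^2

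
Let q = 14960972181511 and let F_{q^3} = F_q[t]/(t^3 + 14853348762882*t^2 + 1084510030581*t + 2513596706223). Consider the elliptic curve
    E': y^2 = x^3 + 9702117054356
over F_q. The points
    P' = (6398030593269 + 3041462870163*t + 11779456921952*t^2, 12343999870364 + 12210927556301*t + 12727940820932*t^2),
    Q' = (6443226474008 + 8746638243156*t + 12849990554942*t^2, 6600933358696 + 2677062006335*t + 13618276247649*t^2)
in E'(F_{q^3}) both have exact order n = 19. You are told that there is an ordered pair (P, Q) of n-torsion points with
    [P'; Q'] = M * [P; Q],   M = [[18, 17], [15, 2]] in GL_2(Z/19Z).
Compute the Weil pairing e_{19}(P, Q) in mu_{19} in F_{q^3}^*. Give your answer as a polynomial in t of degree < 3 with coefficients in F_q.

12691397085713 + 13942670344835*t + 6034614589754*t^2

The 19-Weil pairing on E[19] over F_{14960972181511} is alternating-bilinear: e_{19}(P',Q') = e_{19}(P,Q)^det(M).
Inverting 9 mod 19: 17. Thus e_{19}(P,Q) = e(P',Q')^{17}.
Build f_{19,P'} and f_{19,Q'} via the 5-bit ladder of 19=10011_2; evaluate at shifted divisors; quotient in F_{14960972181511^3}.
The quotient is 11637961752439 + 2566691669561*t + 5624339640884*t^2.
e_{19}(P,Q) = (11637961752439 + 2566691669561*t + 5624339640884*t^2)^{17} = 12691397085713 + 13942670344835*t + 6034614589754*t^2.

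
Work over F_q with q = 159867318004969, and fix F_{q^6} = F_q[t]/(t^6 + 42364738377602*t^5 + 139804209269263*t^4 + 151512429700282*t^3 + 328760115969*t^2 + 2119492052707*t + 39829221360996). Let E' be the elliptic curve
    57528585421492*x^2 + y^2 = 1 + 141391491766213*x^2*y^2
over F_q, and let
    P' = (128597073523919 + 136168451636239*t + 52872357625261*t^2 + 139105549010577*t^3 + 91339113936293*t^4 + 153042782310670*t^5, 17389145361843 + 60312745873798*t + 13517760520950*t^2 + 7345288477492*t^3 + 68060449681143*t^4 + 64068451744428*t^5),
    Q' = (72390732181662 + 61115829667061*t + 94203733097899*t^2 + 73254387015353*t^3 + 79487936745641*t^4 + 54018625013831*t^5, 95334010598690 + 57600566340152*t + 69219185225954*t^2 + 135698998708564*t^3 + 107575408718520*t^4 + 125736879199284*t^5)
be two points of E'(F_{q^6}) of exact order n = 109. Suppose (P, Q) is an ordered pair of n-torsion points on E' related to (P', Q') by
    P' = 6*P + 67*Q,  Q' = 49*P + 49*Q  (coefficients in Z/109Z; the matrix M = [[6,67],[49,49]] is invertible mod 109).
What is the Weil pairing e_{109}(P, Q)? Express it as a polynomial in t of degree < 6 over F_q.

Since e_{109}(P,P)=e_{109}(Q,Q)=1 and e_{109}(Q,P)=e_{109}(P,Q)^{-1}, expanding e_{109}(6*P + 67*Q,49*P + 49*Q) leaves e(P,Q)^det(M).
det(M) mod 109 = 63; its inverse in (Z/109)^* is 45 (check: 63*45 mod 109 = 1).
Map (x,y)_Ed via u=(1+y)/(1-y), v=(1+y)/((1-y)x) to Montgomery A=22999342504471,B=57568468651; then to (a',b')=(144318662341658,0).
7-bit Miller (1101101) on E'/F_{159867318004969} with a'=144318662341658, b'=0: accumulate tangent/chord ratios at Q'+S and P'+S'.
Miller gives e_{109}(P',Q') = 117039739573600 + 36675722492516*t + 111120818512879*t^2 + 110195904443522*t^3 + 87510904049159*t^4 + 152826179852779*t^5 in F_{159867318004969^6}.
Thus e_{109}(P,Q) = 98574083952201 + 30773127830226*t + 147352061543013*t^2 + 135977455561731*t^3 + 85592207583468*t^4 + 124696169883229*t^5.

98574083952201 + 30773127830226*t + 147352061543013*t^2 + 135977455561731*t^3 + 85592207583468*t^4 + 124696169883229*t^5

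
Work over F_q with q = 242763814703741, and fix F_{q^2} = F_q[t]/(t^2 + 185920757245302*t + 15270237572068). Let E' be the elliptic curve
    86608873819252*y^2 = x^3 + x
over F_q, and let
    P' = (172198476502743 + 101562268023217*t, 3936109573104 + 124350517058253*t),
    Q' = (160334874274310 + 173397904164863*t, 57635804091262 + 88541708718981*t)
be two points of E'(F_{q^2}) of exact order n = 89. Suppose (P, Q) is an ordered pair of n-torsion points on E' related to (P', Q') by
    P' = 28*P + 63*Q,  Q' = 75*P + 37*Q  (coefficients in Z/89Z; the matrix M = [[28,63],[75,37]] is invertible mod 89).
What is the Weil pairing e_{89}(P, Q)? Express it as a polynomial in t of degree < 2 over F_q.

107990928028563 + 124022808088288*t

Since e_{89}(P,P)=e_{89}(Q,Q)=1 and e_{89}(Q,P)=e_{89}(P,Q)^{-1}, expanding e_{89}(28*P + 63*Q,75*P + 37*Q) leaves e(P,Q)^det(M).
Hence e(P,Q) = e(P',Q')^{20} where 20 = 49^{-1} mod 89.
Montgomery->Weierstrass: x_W = 72749748016183*x, y_W=72749748016183*y on F_{242763814703741}; lands on y^2=x^3+27839140952605*x.
Run Miller on y^2=x^3+27839140952605*x over F_{242763814703741}: ladder 1011001 (7 bits); e = f_P(D_Q)/f_Q(D_P).
f_P(D_Q)/f_Q(D_P) = 84134747932619 + 8501463276583*t.
Thus e_{89}(P,Q) = 107990928028563 + 124022808088288*t.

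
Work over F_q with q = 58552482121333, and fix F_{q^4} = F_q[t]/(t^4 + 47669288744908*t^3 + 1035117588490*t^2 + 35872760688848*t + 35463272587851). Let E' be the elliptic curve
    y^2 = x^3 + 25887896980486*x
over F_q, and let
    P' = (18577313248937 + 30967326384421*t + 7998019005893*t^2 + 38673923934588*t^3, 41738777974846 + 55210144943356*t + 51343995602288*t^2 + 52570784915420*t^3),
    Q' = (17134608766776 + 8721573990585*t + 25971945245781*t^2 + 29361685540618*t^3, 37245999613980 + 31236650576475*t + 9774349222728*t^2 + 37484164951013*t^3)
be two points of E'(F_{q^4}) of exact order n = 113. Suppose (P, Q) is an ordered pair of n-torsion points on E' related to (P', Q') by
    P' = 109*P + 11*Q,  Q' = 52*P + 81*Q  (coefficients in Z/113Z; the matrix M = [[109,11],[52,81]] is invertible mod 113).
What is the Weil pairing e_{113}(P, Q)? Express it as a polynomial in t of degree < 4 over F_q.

Alternating bilinearity on E[113] (values in mu_{113} in F_{58552482121333^4}) gives e(P',Q') = e(P,Q)^det(M).
det(M) mod 113 = 8; its inverse in (Z/113)^* is 99 (check: 8*99 mod 113 = 1).
7-bit Miller (1110001) on E'/F_{58552482121333} with a'=25887896980486, b'=0: accumulate tangent/chord ratios at Q'+S and P'+S'.
e_{113}(P',Q') = 27248505341169 + 28243618786169*t + 26059900700214*t^2 + 30114411625957*t^3.
Thus e_{113}(P,Q) = 57390618457190 + 52467709686423*t + 5107137464087*t^2 + 50353279689974*t^3.

57390618457190 + 52467709686423*t + 5107137464087*t^2 + 50353279689974*t^3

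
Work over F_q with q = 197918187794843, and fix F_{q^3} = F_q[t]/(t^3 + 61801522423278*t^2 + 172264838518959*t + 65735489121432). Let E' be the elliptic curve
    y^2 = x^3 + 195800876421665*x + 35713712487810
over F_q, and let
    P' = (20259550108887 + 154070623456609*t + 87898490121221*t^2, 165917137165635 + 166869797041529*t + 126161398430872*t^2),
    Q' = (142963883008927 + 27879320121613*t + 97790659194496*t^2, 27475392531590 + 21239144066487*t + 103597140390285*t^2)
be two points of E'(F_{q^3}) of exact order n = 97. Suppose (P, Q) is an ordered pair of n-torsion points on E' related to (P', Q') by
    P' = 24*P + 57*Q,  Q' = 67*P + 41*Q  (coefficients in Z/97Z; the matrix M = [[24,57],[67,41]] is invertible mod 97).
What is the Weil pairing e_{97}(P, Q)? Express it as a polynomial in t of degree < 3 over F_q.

192774543356945 + 34601294168411*t + 108793532711405*t^2

Since e_{97}(P,P)=e_{97}(Q,Q)=1 and e_{97}(Q,P)=e_{97}(P,Q)^{-1}, expanding e_{97}(24*P + 57*Q,67*P + 41*Q) leaves e(P,Q)^det(M).
det(M) mod 97 = 75; its inverse in (Z/97)^* is 22 (check: 75*22 mod 97 = 1).
Build f_{97,P'} and f_{97,Q'} via the 7-bit ladder of 97=1100001_2; evaluate at shifted divisors; quotient in F_{197918187794843^3}.
So e_{97}(P',Q') = 150170060962818 + 40152219209636*t + 154279319656752*t^2.
Raise to 22: e(P,Q) = 192774543356945 + 34601294168411*t + 108793532711405*t^2 in mu_{97}.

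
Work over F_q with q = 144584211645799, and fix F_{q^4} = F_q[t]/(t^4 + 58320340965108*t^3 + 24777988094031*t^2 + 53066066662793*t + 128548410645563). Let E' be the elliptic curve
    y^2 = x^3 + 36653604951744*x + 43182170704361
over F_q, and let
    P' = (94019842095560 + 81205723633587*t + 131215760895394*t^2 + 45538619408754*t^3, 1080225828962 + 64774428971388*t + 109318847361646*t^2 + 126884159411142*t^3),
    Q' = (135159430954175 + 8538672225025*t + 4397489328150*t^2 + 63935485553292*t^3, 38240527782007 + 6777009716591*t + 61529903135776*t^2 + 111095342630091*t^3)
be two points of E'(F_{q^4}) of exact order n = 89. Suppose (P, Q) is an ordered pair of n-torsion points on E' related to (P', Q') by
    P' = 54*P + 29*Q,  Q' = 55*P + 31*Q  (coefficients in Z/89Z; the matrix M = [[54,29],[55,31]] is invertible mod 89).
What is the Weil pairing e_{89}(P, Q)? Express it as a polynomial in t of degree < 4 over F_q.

57408511224517 + 138401823634385*t + 35567620831488*t^2 + 107945426727592*t^3

Alternating bilinearity on E[89] (values in mu_{89} in F_{144584211645799^4}) gives e(P',Q') = e(P,Q)^det(M).
Hence e(P,Q) = e(P',Q')^{80} where 80 = 79^{-1} mod 89.
n = 89 = (1011001)_2 (7 bits, wt 4); accumulate f_{89,P'}(Q'+S)/f_{89,P'}(S) along the 6-step ladder.
Result: e(P',Q') = 75714228681275 + 123006046333344*t + 124075068535441*t^2 + 111136240514761*t^3.
Thus e_{89}(P,Q) = 57408511224517 + 138401823634385*t + 35567620831488*t^2 + 107945426727592*t^3.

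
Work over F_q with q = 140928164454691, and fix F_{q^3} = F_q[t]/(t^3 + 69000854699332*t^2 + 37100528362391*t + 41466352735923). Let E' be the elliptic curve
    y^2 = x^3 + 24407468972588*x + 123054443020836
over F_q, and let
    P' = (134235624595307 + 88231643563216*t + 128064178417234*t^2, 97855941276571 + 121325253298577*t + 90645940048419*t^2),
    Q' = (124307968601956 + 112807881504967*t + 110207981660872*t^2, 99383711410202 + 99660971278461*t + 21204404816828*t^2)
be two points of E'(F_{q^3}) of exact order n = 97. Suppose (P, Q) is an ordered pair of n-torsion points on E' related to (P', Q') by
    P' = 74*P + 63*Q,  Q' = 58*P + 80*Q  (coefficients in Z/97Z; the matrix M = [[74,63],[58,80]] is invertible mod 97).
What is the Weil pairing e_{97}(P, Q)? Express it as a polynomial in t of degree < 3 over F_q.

The 97-Weil pairing on E[97] over F_{140928164454691} is alternating-bilinear: e_{97}(P',Q') = e_{97}(P,Q)^det(M).
So e_{97}(P,Q) = e_{97}(P',Q')^{61}, since 35*61 = 1 mod 97.
7-bit Miller (1100001) on E'/F_{140928164454691} with a'=24407468972588, b'=123054443020836: accumulate tangent/chord ratios at Q'+S and P'+S'.
The quotient is 94505360669616 + 54472112039815*t + 130939960218927*t^2.
Finally e_{97}(P,Q) = 9714154090968 + 15449896054219*t + 51769674978140*t^2.

9714154090968 + 15449896054219*t + 51769674978140*t^2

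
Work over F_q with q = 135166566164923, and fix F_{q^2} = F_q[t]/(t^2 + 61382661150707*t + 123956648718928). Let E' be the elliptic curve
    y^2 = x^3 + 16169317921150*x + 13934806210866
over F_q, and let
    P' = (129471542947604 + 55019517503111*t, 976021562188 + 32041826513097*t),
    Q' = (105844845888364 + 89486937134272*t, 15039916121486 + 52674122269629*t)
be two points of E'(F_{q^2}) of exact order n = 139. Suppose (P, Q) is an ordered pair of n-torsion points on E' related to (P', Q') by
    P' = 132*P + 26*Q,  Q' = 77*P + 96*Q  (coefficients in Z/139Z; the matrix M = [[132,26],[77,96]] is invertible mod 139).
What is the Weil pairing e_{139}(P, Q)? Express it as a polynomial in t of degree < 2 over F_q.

Since e_{139}(P,P)=e_{139}(Q,Q)=1 and e_{139}(Q,P)=e_{139}(P,Q)^{-1}, expanding e_{139}(132*P + 26*Q,77*P + 96*Q) leaves e(P,Q)^det(M).
Inverting 106 mod 139: 80. Thus e_{139}(P,Q) = e(P',Q')^{80}.
Double-and-add over 10001011: 8-1 doublings, 4-1 additions; each step l_{T,T}/v_{2T} or l_{T,P'}/v at Q'+S for random S.
f_P(D_Q)/f_Q(D_P) = 76128112530981 + 45909070011815*t.
e_{139}(P,Q) = (76128112530981 + 45909070011815*t)^{80} = 119587800827268 + 11367366613262*t.

119587800827268 + 11367366613262*t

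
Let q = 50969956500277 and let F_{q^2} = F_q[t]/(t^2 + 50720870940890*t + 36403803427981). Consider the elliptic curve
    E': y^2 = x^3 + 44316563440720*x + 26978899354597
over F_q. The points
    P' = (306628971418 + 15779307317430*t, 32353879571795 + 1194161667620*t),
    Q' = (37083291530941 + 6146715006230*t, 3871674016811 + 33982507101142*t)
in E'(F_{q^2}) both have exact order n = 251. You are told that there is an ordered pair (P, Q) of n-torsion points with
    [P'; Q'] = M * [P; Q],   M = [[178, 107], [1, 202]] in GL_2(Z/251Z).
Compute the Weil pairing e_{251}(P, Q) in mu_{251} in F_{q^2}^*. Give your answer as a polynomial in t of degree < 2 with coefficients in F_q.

6682657517472 + 27805768217994*t

e_{251}(aP+bQ,cP+dQ) = e_{251}(P,Q)^(ad-bc); with (a,b,c,d)=(178,107,1,202) this gives the det-251 law.
So e_{251}(P,Q) = e_{251}(P',Q')^{154}, since 207*154 = 1 mod 251.
Double-and-add over 11111011: 8-1 doublings, 7-1 additions; each step l_{T,T}/v_{2T} or l_{T,P'}/v at Q'+S for random S.
Miller gives e_{251}(P',Q') = 11799574269388 + 39541797083410*t in F_{50969956500277^2}.
(11799574269388 + 39541797083410*t)^{154} mod (50969956500277,f) = 6682657517472 + 27805768217994*t.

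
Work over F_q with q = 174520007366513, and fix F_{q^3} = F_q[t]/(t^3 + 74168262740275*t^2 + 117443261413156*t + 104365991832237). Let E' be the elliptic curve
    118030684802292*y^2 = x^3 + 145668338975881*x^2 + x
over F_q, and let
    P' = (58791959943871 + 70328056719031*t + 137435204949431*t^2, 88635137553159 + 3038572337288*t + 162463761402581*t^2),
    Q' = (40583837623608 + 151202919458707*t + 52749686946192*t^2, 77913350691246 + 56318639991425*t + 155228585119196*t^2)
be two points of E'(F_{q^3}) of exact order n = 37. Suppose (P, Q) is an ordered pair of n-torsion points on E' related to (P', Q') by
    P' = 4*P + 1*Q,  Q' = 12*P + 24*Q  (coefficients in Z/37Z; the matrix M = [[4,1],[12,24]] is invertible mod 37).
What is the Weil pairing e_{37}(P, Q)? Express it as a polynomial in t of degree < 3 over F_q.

Under M = [[4,1],[12,24]] in GL_2(Z/37), e_{37}(P',Q') = e_{37}(P,Q)^(4*24-1*12 mod 37).
det(M) mod 37 = 10; its inverse in (Z/37)^* is 26 (check: 10*26 mod 37 = 1).
(x,y)|->(68539639654491x+87414326982997,68539639654491y) sends E' to y^2=x^3+24354919896420*x+6346410923383.
Double-and-add over 100101: 6-1 doublings, 3-1 additions; each step l_{T,T}/v_{2T} or l_{T,P'}/v at Q'+S for random S.
f_P(D_Q)/f_Q(D_P) = 86881790286317 + 29360420089383*t + 45794047357615*t^2.
e_{37}(P,Q) = (86881790286317 + 29360420089383*t + 45794047357615*t^2)^{26} = 102168655941833 + 18540739632966*t + 77024951881749*t^2.

102168655941833 + 18540739632966*t + 77024951881749*t^2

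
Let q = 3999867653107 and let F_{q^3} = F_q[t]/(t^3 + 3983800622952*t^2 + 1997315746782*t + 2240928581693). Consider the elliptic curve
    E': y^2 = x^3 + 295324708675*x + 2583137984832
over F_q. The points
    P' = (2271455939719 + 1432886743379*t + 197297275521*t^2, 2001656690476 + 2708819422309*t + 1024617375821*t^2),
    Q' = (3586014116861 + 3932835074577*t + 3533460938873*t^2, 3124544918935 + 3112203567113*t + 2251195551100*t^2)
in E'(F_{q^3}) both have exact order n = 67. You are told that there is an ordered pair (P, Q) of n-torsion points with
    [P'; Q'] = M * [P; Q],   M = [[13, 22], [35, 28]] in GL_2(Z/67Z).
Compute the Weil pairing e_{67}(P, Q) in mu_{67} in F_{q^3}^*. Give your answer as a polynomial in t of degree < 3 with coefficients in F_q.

1327548473392 + 1051528757177*t + 2908065654442*t^2

e_{67}(aP+bQ,cP+dQ) = e_{67}(P,Q)^(ad-bc); with (a,b,c,d)=(13,22,35,28) this gives the det-67 law.
Inverting 63 mod 67: 50. Thus e_{67}(P,Q) = e(P',Q')^{50}.
7-bit Miller (1000011) on E'/F_{3999867653107} with a'=295324708675, b'=2583137984832: accumulate tangent/chord ratios at Q'+S and P'+S'.
Result: e(P',Q') = 1710464954216 + 2962100268554*t + 413416053311*t^2.
Raise to 50: e(P,Q) = 1327548473392 + 1051528757177*t + 2908065654442*t^2 in mu_{67}.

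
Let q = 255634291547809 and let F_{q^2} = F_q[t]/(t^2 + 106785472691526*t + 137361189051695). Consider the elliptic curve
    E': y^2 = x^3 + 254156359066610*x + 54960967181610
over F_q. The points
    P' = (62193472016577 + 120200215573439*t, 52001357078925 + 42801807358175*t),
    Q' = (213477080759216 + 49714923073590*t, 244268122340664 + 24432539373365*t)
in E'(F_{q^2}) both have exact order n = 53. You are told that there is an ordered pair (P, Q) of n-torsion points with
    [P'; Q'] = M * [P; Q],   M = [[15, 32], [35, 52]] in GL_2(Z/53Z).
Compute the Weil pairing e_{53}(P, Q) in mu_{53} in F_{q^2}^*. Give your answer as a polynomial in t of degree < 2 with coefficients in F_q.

Alternating bilinearity on E[53] (values in mu_{53} in F_{255634291547809^2}) gives e(P',Q') = e(P,Q)^det(M).
det M = 15*52 - 32*35 = -340 = 31 (mod 53); 31^{-1} = 12 (mod 53).
n = 53 = (110101)_2 (6 bits, wt 4); accumulate f_{53,P'}(Q'+S)/f_{53,P'}(S) along the 5-step ladder.
So e_{53}(P',Q') = 116403313414352 + 144784429735437*t.
(116403313414352 + 144784429735437*t)^{12} mod (255634291547809,f) = 245506617298046 + 78994968137490*t.

245506617298046 + 78994968137490*t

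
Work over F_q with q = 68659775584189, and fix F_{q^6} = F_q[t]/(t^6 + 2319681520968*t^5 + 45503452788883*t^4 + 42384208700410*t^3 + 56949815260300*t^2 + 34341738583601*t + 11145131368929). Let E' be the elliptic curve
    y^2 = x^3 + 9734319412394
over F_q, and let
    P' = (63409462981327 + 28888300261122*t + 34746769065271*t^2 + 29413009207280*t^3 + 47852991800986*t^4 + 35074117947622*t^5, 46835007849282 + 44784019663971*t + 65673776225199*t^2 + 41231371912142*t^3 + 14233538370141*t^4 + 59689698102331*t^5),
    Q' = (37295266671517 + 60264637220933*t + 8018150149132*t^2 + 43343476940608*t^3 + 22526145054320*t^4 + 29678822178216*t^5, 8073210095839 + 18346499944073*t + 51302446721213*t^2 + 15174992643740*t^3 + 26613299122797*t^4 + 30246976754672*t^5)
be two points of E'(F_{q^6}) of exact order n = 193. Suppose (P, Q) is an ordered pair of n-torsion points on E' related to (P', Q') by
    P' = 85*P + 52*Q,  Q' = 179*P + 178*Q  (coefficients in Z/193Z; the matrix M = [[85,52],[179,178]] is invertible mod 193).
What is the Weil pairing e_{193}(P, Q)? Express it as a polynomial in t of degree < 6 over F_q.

The 193-Weil pairing on E[193] over F_{68659775584189} is alternating-bilinear: e_{193}(P',Q') = e_{193}(P,Q)^det(M).
det(M) mod 193 = 32; its inverse in (Z/193)^* is 187 (check: 32*187 mod 193 = 1).
Run Miller on y^2=x^3+9734319412394 over F_{68659775584189}: ladder 11000001 (8 bits); e = f_P(D_Q)/f_Q(D_P).
The quotient is 22552638360305 + 34118914177442*t + 19903375377861*t^2 + 8234978506521*t^3 + 14733200973800*t^4 + 28016770815039*t^5.
Thus e_{193}(P,Q) = 56960758651701 + 51284599504861*t + 15884351443812*t^2 + 50072539635724*t^3 + 22723262134910*t^4 + 34453763882771*t^5.

56960758651701 + 51284599504861*t + 15884351443812*t^2 + 50072539635724*t^3 + 22723262134910*t^4 + 34453763882771*t^5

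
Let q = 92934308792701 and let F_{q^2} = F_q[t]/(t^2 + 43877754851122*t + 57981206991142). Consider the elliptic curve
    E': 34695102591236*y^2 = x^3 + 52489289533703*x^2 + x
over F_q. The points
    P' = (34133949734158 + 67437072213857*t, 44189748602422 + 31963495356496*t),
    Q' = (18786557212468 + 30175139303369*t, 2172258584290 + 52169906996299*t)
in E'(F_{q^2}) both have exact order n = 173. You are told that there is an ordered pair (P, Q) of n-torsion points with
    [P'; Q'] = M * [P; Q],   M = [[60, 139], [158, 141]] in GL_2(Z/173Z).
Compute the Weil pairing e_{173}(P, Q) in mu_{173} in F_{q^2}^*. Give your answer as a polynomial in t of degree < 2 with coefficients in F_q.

48197208180002 + 12154644947530*t

e_{173} is bilinear + alternating on E[173], so e_{173}(60*P + 139*Q, 158*P + 141*Q) = e_{173}(P,Q)^(60*141-139*158).
det M = 60*141 - 139*158 = -13502 = 165 (mod 173); 165^{-1} = 108 (mod 173).
Undo Montgomery via alpha=81737199260476, beta=26613809559342: (a',b')=(19419835287875,16019262937855) over F_{92934308792701}.
Run Miller on y^2=x^3+19419835287875*x+16019262937855 over F_{92934308792701}: ladder 10101101 (8 bits); e = f_P(D_Q)/f_Q(D_P).
Miller gives e_{173}(P',Q') = 49720227812734 + 69114243746633*t in F_{92934308792701^2}.
e_{173}(P,Q) = (49720227812734 + 69114243746633*t)^{108} = 48197208180002 + 12154644947530*t.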